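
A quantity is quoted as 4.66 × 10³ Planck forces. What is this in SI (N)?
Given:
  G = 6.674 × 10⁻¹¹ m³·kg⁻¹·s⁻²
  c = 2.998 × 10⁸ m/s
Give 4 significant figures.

One Planck force: F_P = c⁴/G = 1.210 × 10⁴⁴ N.
4.66 × 10³ × 1.210 × 10⁴⁴ N = 5.641 × 10⁴⁷ N

5.641 × 10⁴⁷ N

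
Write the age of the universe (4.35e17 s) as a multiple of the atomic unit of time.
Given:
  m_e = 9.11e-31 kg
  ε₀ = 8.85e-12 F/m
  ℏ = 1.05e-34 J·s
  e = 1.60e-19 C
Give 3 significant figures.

atomic unit of time: τ_au = (4πε₀)²ℏ³/(m_e e⁴) = 2.40e-17 s.
4.35e17 / 2.40e-17 = 1.81e34

1.81e34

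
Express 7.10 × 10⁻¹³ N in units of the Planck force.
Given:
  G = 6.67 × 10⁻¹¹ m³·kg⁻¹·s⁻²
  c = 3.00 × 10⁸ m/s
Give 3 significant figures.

Planck force: F_P = c⁴/G = 1.21 × 10⁴⁴ N.
7.10 × 10⁻¹³ / 1.21 × 10⁴⁴ = 5.85 × 10⁻⁵⁷

5.85 × 10⁻⁵⁷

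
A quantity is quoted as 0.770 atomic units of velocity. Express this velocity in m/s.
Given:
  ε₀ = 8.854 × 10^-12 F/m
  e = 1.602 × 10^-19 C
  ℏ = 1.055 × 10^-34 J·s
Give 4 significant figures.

1.684 × 10^6 m/s

One atomic unit of velocity: v_au = e²/(4πε₀ℏ) = 2.186 × 10^6 m/s.
0.770 × 2.186 × 10^6 m/s = 1.684 × 10^6 m/s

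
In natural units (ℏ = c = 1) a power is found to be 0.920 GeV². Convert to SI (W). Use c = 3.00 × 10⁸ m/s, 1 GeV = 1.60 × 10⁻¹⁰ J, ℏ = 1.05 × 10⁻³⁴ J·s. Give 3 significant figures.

2.24 × 10¹⁴ W

Power is [E]/[T] = [E]²/ℏ.
1 GeV² → 1/ℏ × (1 GeV in J)² = 2.44 × 10¹⁴ W.
Result: 0.920 × 2.44 × 10¹⁴ = 2.24 × 10¹⁴ W.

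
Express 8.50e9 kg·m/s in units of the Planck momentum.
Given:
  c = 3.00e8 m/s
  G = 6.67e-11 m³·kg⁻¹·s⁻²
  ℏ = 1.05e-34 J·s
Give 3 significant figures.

Planck momentum: p_P = √(ℏc³/G) = 6.52 kg·m/s.
8.50e9 / 6.52 = 1.30e9

1.30e9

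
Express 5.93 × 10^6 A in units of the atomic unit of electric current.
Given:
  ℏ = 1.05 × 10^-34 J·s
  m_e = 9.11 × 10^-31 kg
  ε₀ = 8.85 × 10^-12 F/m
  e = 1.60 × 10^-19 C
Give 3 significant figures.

atomic unit of electric current: I_au = e E_h/ℏ = m_e e⁵/((4πε₀)²ℏ³) = 6.67 × 10^-3 A.
5.93 × 10^6 / 6.67 × 10^-3 = 8.89 × 10^8

8.89 × 10^8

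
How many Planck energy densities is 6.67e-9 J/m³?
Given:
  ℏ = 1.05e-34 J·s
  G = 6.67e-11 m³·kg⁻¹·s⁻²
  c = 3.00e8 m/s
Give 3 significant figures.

Planck energy density: u_P = c⁷/(ℏG²) = 4.68e113 J/m³.
6.67e-9 / 4.68e113 = 1.42e-122

1.42e-122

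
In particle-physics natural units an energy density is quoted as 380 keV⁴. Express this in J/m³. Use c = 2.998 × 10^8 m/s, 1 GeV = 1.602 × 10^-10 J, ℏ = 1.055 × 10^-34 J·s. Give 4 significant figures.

7.910 × 10^15 J/m³

[E]/[L]³ = [E]⁴/(ℏc)³; restore (ℏc)⁻³.
1 GeV⁴ → 1/(ℏc)³ × (1 GeV in J)⁴ = 2.082 × 10^37 J/m³.
Convert the energy scale: 380 keV⁴ = 3.80 × 10^-22 GeV⁴.
Result: 3.80 × 10^-22 × 2.082 × 10^37 = 7.910 × 10^15 J/m³.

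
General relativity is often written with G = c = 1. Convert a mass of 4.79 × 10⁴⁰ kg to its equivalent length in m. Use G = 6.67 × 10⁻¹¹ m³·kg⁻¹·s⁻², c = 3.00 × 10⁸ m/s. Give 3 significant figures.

3.55 × 10¹³ m

In G = c = 1 units mass has dimensions of length; the conversion factor is G/c².
4.79 × 10⁴⁰ kg × (G/c²) = 3.55 × 10¹³ m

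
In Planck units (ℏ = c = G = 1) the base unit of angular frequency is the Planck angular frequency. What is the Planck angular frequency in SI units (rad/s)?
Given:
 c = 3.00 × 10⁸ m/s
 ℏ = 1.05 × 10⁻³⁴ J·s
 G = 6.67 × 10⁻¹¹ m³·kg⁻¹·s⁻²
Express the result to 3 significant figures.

ω_P = √(c⁵/(ℏG))
  = √(3.47 × 10⁸⁶)
  = 1.86 × 10⁴³ rad/s

1.86 × 10⁴³ rad/s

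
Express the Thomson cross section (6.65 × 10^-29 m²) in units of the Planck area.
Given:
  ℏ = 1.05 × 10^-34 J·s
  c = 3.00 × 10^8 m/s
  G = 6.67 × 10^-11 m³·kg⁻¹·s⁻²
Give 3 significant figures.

2.56 × 10^41

Planck area: A_P = ℏG/c³ = 2.59 × 10^-70 m².
6.65 × 10^-29 / 2.59 × 10^-70 = 2.56 × 10^41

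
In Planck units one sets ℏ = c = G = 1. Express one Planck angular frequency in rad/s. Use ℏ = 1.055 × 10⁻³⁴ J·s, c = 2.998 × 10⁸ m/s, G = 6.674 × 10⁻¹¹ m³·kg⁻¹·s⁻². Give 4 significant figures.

ω_P = √(c⁵/(ℏG))
  = √(3.440 × 10⁸⁶)
  = 1.855 × 10⁴³ rad/s

1.855 × 10⁴³ rad/s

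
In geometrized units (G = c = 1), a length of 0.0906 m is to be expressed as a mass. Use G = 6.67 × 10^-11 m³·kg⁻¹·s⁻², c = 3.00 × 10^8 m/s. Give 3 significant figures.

Length → mass via c²/G.
0.0906 m × (c²/G) = 1.22 × 10^26 kg

1.22 × 10^26 kg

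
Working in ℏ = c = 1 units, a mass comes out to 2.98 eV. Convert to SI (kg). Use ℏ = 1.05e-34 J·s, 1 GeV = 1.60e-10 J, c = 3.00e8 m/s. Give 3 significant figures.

5.30e-36 kg

Mass is [E]/c²; divide by c².
1 GeV → 1/c² × (1 GeV in J) = 1.78e-27 kg.
Convert the energy scale: 2.98 eV = 2.98e-9 GeV.
Result: 2.98e-9 × 1.78e-27 = 5.30e-36 kg.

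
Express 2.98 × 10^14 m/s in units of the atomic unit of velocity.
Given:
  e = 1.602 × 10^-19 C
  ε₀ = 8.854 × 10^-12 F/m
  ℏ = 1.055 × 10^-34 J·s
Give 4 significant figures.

atomic unit of velocity: v_au = e²/(4πε₀ℏ) = 2.186 × 10^6 m/s.
2.98 × 10^14 / 2.186 × 10^6 = 1.363 × 10^8

1.363 × 10^8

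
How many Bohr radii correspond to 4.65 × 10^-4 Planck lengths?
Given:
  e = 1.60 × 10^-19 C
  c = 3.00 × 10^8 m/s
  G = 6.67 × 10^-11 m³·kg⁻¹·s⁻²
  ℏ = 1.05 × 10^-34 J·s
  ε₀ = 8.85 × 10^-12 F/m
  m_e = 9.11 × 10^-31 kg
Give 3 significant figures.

Planck length: ℓ_P = √(ℏG/c³) = 1.61 × 10^-35 m
Bohr radius: a₀ = 4πε₀ℏ²/(m_e e²) = 5.26 × 10^-11 m
4.65 × 10^-4 × 1.61 × 10^-35 / 5.26 × 10^-11 = 1.42 × 10^-28

1.42 × 10^-28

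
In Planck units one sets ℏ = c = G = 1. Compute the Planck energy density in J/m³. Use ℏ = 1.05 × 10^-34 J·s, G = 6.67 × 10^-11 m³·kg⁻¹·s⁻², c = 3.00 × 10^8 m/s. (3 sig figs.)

u_P = c⁷/(ℏG²)
  = 2.19 × 10^59 / 4.67 × 10^-55
  = 4.68 × 10^113 J/m³

4.68 × 10^113 J/m³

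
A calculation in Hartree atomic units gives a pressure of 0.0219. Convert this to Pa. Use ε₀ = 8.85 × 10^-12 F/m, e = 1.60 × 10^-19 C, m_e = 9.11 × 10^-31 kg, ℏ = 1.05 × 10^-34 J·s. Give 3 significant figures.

One atomic unit of pressure: P_au = E_h/a₀³ = m_e⁴e¹⁰/((4πε₀)⁵ℏ⁸) = 3.01 × 10^13 Pa.
0.0219 × 3.01 × 10^13 Pa = 6.60 × 10^11 Pa

6.60 × 10^11 Pa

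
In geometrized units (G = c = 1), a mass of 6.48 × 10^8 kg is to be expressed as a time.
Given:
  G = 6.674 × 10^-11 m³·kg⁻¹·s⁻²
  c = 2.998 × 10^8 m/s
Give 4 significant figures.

Mass → time via G/c³.
6.48 × 10^8 kg × (G/c³) = 1.605 × 10^-27 s

1.605 × 10^-27 s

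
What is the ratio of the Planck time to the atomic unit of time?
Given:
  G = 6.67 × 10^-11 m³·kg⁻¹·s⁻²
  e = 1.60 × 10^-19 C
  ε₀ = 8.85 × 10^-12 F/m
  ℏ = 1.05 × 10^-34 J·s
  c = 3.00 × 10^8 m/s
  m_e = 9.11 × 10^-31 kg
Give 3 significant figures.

Planck time: t_P = √(ℏG/c⁵) = 5.37 × 10^-44 s
atomic unit of time: τ_au = (4πε₀)²ℏ³/(m_e e⁴) = 2.40 × 10^-17 s
ratio = 5.37 × 10^-44 / 2.40 × 10^-17 = 2.24 × 10^-27

2.24 × 10^-27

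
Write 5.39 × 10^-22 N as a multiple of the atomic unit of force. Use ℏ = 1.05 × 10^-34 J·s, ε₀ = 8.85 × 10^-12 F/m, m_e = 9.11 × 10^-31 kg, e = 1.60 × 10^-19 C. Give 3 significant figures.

6.47 × 10^-15

atomic unit of force: F_au = E_h/a₀ = m_e²e⁶/((4πε₀)³ℏ⁴) = 8.33 × 10^-8 N.
5.39 × 10^-22 / 8.33 × 10^-8 = 6.47 × 10^-15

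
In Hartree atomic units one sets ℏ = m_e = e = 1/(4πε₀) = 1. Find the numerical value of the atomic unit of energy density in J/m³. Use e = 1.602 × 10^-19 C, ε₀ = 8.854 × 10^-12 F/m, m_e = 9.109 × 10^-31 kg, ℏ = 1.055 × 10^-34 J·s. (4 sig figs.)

2.929 × 10^13 J/m³

u_au = E_h/a₀³ = m_e⁴e¹⁰/((4πε₀)⁵ℏ⁸)
E_h = 4.354 × 10^-18 J
a₀ = 5.297 × 10^-11 m
E_h/a₀³ = 2.929 × 10^13 J/m³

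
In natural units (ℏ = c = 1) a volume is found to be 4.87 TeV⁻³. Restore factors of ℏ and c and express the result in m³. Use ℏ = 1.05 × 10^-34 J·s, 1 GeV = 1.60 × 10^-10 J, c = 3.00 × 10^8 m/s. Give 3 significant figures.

Volume is [L]³ = [E]⁻³·(ℏc)³.
1 GeV⁻³ → (ℏc)³ × (1 GeV in J)⁻³ = 7.63 × 10^-48 m³.
Convert the energy scale: 4.87 TeV⁻³ = 4.87 × 10^-9 GeV⁻³.
Result: 4.87 × 10^-9 × 7.63 × 10^-48 = 3.72 × 10^-56 m³.

3.72 × 10^-56 m³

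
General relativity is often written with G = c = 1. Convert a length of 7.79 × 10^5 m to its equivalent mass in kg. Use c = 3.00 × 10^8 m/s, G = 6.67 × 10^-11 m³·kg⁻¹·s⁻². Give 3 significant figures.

1.05 × 10^33 kg

Length → mass via c²/G.
7.79 × 10^5 m × (c²/G) = 1.05 × 10^33 kg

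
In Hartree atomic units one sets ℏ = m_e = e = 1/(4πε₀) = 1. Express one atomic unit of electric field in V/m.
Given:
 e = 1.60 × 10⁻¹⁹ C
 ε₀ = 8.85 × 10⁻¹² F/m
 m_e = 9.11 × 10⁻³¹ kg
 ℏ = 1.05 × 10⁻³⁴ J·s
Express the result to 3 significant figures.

E_au = E_h/(e a₀) = m_e²e⁵/((4πε₀)³ℏ⁴)
E_h = 4.38 × 10⁻¹⁸ J
a₀ = 5.26 × 10⁻¹¹ m
E_h/(e·a₀) = 5.20 × 10¹¹ V/m

5.20 × 10¹¹ V/m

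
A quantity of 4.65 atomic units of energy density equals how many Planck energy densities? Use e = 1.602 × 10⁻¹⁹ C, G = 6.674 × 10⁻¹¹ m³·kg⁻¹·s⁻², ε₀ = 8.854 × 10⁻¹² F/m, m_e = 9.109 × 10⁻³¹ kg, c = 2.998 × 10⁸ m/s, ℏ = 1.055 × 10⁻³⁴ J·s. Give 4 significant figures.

2.940 × 10⁻¹⁰⁰

atomic unit of energy density: u_au = E_h/a₀³ = m_e⁴e¹⁰/((4πε₀)⁵ℏ⁸) = 2.929 × 10¹³ J/m³
Planck energy density: u_P = c⁷/(ℏG²) = 4.632 × 10¹¹³ J/m³
4.65 × 2.929 × 10¹³ / 4.632 × 10¹¹³ = 2.940 × 10⁻¹⁰⁰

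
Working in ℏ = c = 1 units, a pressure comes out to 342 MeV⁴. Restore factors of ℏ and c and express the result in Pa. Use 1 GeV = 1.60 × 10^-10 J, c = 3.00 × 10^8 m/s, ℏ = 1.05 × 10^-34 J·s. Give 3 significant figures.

Pressure is [E]/[L]³ = [E]⁴/(ℏc)³.
1 GeV⁴ → 1/(ℏc)³ × (1 GeV in J)⁴ = 2.10 × 10^37 Pa.
Convert the energy scale: 342 MeV⁴ = 3.42 × 10^-10 GeV⁴.
Result: 3.42 × 10^-10 × 2.10 × 10^37 = 7.17 × 10^27 Pa.

7.17 × 10^27 Pa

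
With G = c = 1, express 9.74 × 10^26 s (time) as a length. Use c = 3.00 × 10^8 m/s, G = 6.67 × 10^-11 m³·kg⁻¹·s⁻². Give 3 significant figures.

2.92 × 10^35 m

Time → length via c.
9.74 × 10^26 s × (c) = 2.92 × 10^35 m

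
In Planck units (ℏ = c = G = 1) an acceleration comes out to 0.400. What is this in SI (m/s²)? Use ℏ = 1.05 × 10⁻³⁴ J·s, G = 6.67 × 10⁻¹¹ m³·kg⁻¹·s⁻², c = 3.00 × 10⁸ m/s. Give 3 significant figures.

One Planck acceleration: a_P = √(c⁷/(ℏG)) = 5.59 × 10⁵¹ m/s².
0.400 × 5.59 × 10⁵¹ m/s² = 2.24 × 10⁵¹ m/s²

2.24 × 10⁵¹ m/s²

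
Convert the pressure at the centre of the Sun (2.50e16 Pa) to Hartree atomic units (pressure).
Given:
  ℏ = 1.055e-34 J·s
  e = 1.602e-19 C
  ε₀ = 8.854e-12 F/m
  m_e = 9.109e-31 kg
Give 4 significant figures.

853.5

atomic unit of pressure: P_au = E_h/a₀³ = m_e⁴e¹⁰/((4πε₀)⁵ℏ⁸) = 2.929e13 Pa.
2.50e16 / 2.929e13 = 853.5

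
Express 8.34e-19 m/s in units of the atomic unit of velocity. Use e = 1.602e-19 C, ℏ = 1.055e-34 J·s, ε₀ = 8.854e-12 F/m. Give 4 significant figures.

atomic unit of velocity: v_au = e²/(4πε₀ℏ) = 2.186e6 m/s.
8.34e-19 / 2.186e6 = 3.815e-25

3.815e-25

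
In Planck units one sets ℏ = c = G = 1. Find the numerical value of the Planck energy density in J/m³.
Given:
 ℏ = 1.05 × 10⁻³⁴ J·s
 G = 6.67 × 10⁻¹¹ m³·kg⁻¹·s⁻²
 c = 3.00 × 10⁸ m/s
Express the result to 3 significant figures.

u_P = c⁷/(ℏG²)
  = 2.19 × 10⁵⁹ / 4.67 × 10⁻⁵⁵
  = 4.68 × 10¹¹³ J/m³

4.68 × 10¹¹³ J/m³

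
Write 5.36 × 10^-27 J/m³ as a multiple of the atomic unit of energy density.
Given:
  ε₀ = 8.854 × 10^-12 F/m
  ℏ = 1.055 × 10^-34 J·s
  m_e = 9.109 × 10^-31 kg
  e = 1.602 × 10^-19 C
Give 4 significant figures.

1.830 × 10^-40

atomic unit of energy density: u_au = E_h/a₀³ = m_e⁴e¹⁰/((4πε₀)⁵ℏ⁸) = 2.929 × 10^13 J/m³.
5.36 × 10^-27 / 2.929 × 10^13 = 1.830 × 10^-40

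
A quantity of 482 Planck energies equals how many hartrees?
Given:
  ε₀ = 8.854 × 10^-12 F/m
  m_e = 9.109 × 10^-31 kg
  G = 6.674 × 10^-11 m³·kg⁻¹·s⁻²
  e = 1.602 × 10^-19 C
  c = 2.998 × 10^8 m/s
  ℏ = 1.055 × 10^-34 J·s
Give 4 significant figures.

Planck energy: E_P = √(ℏc⁵/G) = 1.957 × 10^9 J
hartree: E_h = m_e e⁴/(4πε₀ℏ)² = 4.354 × 10^-18 J
482 × 1.957 × 10^9 / 4.354 × 10^-18 = 2.166 × 10^29

2.166 × 10^29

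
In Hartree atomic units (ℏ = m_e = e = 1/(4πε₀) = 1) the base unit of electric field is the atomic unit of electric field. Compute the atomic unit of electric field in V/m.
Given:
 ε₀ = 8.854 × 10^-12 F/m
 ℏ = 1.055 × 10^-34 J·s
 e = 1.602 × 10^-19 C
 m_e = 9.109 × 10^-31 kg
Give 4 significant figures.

E_au = E_h/(e a₀) = m_e²e⁵/((4πε₀)³ℏ⁴)
E_h = 4.354 × 10^-18 J
a₀ = 5.297 × 10^-11 m
E_h/(e·a₀) = 5.131 × 10^11 V/m

5.131 × 10^11 V/m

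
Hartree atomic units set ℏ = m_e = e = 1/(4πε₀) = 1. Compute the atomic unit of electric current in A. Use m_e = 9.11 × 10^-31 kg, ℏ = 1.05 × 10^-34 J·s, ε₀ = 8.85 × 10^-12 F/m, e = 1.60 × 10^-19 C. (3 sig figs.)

6.67 × 10^-3 A

Dimensional analysis gives I_au = e E_h/ℏ = m_e e⁵/((4πε₀)²ℏ³).
E_h = 4.38 × 10^-18 J
e·E_h/ℏ = 6.67 × 10^-3 A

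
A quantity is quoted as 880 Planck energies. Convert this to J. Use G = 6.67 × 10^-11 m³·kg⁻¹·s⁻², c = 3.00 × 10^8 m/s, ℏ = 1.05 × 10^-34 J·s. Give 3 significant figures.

One Planck energy: E_P = √(ℏc⁵/G) = 1.96 × 10^9 J.
880 × 1.96 × 10^9 J = 1.72 × 10^12 J

1.72 × 10^12 J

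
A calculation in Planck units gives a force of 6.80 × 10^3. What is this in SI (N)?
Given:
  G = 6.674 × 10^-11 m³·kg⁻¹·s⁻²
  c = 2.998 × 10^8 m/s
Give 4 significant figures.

8.231 × 10^47 N

One Planck force: F_P = c⁴/G = 1.210 × 10^44 N.
6.80 × 10^3 × 1.210 × 10^44 N = 8.231 × 10^47 N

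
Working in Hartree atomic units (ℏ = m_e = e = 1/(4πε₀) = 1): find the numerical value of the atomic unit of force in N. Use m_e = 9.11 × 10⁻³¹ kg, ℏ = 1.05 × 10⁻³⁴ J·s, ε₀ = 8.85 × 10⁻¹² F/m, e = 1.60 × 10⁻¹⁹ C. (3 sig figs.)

The unique combination of the constants set to 1 with dimensions of force is F_au = E_h/a₀ = m_e²e⁶/((4πε₀)³ℏ⁴).
E_h = 4.38 × 10⁻¹⁸ J
a₀ = 5.26 × 10⁻¹¹ m
E_h/a₀ = 8.33 × 10⁻⁸ N

8.33 × 10⁻⁸ N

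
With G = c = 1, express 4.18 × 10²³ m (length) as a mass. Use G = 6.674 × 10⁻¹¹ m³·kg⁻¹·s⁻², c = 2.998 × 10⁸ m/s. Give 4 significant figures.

Length → mass via c²/G.
4.18 × 10²³ m × (c²/G) = 5.629 × 10⁵⁰ kg

5.629 × 10⁵⁰ kg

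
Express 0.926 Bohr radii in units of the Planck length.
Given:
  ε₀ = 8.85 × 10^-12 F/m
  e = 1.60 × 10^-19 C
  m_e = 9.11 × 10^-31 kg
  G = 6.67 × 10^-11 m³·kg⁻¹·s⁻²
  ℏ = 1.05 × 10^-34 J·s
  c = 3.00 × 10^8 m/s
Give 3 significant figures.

Bohr radius: a₀ = 4πε₀ℏ²/(m_e e²) = 5.26 × 10^-11 m
Planck length: ℓ_P = √(ℏG/c³) = 1.61 × 10^-35 m
0.926 × 5.26 × 10^-11 / 1.61 × 10^-35 = 3.02 × 10^24

3.02 × 10^24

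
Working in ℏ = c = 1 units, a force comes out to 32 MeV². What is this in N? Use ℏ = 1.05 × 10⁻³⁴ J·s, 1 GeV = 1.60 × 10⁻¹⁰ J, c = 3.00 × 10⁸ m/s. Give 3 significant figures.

Force is [E]/[L] = [E]²/(ℏc); restore (ℏc)⁻¹.
1 GeV² → 1/(ℏc) × (1 GeV in J)² = 8.13 × 10⁵ N.
Convert the energy scale: 32 MeV² = 3.20 × 10⁻⁵ GeV².
Result: 3.20 × 10⁻⁵ × 8.13 × 10⁵ = 26 N.

26 N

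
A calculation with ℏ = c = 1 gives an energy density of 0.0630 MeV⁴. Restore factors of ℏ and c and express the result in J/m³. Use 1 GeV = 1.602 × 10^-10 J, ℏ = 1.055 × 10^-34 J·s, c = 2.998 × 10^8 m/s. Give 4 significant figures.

[E]/[L]³ = [E]⁴/(ℏc)³; restore (ℏc)⁻³.
1 GeV⁴ → 1/(ℏc)³ × (1 GeV in J)⁴ = 2.082 × 10^37 J/m³.
Convert the energy scale: 0.0630 MeV⁴ = 6.30 × 10^-14 GeV⁴.
Result: 6.30 × 10^-14 × 2.082 × 10^37 = 1.311 × 10^24 J/m³.

1.311 × 10^24 J/m³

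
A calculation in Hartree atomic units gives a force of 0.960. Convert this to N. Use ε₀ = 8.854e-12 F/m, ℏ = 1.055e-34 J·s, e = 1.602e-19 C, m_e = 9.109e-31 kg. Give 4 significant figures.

One atomic unit of force: F_au = E_h/a₀ = m_e²e⁶/((4πε₀)³ℏ⁴) = 8.220e-8 N.
0.960 × 8.220e-8 N = 7.891e-8 N

7.891e-8 N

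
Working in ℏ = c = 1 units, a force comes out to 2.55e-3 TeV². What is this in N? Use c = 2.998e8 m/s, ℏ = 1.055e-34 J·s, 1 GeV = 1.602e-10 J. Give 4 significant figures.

Force is [E]/[L] = [E]²/(ℏc); restore (ℏc)⁻¹.
1 GeV² → 1/(ℏc) × (1 GeV in J)² = 8.114e5 N.
Convert the energy scale: 2.55e-3 TeV² = 2.55e3 GeV².
Result: 2.55e3 × 8.114e5 = 2.069e9 N.

2.069e9 N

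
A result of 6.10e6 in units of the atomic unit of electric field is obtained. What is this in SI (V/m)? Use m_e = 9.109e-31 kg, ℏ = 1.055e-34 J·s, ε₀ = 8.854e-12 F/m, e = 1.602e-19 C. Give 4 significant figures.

One atomic unit of electric field: E_au = E_h/(e a₀) = m_e²e⁵/((4πε₀)³ℏ⁴) = 5.131e11 V/m.
6.10e6 × 5.131e11 V/m = 3.130e18 V/m

3.130e18 V/m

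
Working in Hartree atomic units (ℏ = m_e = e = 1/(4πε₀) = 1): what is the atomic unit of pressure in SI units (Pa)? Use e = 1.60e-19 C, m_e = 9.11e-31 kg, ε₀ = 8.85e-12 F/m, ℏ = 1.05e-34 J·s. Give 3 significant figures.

3.01e13 Pa

From ℏ = m_e = e = 1/(4πε₀) = 1 the pressure scale is P_au = E_h/a₀³ = m_e⁴e¹⁰/((4πε₀)⁵ℏ⁸).
E_h = 4.38e-18 J
a₀ = 5.26e-11 m
E_h/a₀³ = 3.01e13 Pa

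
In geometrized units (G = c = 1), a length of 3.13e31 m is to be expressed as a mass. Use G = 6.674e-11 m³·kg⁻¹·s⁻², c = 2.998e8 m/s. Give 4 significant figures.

Length → mass via c²/G.
3.13e31 m × (c²/G) = 4.215e58 kg

4.215e58 kg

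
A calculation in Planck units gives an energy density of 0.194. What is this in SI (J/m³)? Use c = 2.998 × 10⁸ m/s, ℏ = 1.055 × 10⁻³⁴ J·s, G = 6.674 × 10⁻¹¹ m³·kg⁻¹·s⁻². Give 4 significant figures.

8.987 × 10¹¹² J/m³

One Planck energy density: u_P = c⁷/(ℏG²) = 4.632 × 10¹¹³ J/m³.
0.194 × 4.632 × 10¹¹³ J/m³ = 8.987 × 10¹¹² J/m³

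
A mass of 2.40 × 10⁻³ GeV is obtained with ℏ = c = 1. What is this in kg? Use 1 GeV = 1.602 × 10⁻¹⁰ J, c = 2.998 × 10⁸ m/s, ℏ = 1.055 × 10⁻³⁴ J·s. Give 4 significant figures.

Mass is [E]/c²; divide by c².
1 GeV → 1/c² × (1 GeV in J) = 1.782 × 10⁻²⁷ kg.
Result: 2.40 × 10⁻³ × 1.782 × 10⁻²⁷ = 4.278 × 10⁻³⁰ kg.

4.278 × 10⁻³⁰ kg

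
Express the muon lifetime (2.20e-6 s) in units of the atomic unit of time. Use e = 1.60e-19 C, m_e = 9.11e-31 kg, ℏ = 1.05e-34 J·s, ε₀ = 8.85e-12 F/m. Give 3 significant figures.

9.17e10

atomic unit of time: τ_au = (4πε₀)²ℏ³/(m_e e⁴) = 2.40e-17 s.
2.20e-6 / 2.40e-17 = 9.17e10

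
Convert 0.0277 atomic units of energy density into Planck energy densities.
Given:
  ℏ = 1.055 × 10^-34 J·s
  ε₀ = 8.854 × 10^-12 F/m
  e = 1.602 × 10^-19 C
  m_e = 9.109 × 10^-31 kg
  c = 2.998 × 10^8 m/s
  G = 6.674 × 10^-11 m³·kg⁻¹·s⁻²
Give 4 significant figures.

1.752 × 10^-102

atomic unit of energy density: u_au = E_h/a₀³ = m_e⁴e¹⁰/((4πε₀)⁵ℏ⁸) = 2.929 × 10^13 J/m³
Planck energy density: u_P = c⁷/(ℏG²) = 4.632 × 10^113 J/m³
0.0277 × 2.929 × 10^13 / 4.632 × 10^113 = 1.752 × 10^-102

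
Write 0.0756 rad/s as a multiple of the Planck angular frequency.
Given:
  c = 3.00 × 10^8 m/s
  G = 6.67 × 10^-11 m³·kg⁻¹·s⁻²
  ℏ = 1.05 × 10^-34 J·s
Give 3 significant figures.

Planck angular frequency: ω_P = √(c⁵/(ℏG)) = 1.86 × 10^43 rad/s.
0.0756 / 1.86 × 10^43 = 4.06 × 10^-45

4.06 × 10^-45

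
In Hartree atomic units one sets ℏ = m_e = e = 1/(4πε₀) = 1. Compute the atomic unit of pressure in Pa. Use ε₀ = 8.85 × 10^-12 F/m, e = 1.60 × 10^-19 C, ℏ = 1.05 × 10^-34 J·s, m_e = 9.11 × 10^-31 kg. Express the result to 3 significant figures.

3.01 × 10^13 Pa

P_au = E_h/a₀³ = m_e⁴e¹⁰/((4πε₀)⁵ℏ⁸)
E_h = 4.38 × 10^-18 J
a₀ = 5.26 × 10^-11 m
E_h/a₀³ = 3.01 × 10^13 Pa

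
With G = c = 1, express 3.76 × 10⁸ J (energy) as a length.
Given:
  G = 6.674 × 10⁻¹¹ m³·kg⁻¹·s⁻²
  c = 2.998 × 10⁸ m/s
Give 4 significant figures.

3.106 × 10⁻³⁶ m

Energy → length via G/c⁴.
3.76 × 10⁸ J × (G/c⁴) = 3.106 × 10⁻³⁶ m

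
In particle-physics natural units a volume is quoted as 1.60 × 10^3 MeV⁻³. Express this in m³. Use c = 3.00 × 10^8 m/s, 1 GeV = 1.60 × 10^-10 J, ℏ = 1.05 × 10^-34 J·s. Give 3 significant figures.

1.22 × 10^-35 m³

Volume is [L]³ = [E]⁻³·(ℏc)³.
1 GeV⁻³ → (ℏc)³ × (1 GeV in J)⁻³ = 7.63 × 10^-48 m³.
Convert the energy scale: 1.60 × 10^3 MeV⁻³ = 1.60 × 10^12 GeV⁻³.
Result: 1.60 × 10^12 × 7.63 × 10^-48 = 1.22 × 10^-35 m³.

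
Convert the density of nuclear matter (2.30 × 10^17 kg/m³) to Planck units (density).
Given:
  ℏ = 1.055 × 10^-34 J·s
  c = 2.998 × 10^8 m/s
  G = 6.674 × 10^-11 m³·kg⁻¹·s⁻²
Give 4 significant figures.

Planck density: ρ_P = c⁵/(ℏG²) = 5.154 × 10^96 kg/m³.
2.30 × 10^17 / 5.154 × 10^96 = 4.463 × 10^-80

4.463 × 10^-80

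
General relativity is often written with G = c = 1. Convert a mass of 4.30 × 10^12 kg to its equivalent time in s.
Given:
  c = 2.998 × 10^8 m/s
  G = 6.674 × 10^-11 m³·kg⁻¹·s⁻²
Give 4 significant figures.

Mass → time via G/c³.
4.30 × 10^12 kg × (G/c³) = 1.065 × 10^-23 s

1.065 × 10^-23 s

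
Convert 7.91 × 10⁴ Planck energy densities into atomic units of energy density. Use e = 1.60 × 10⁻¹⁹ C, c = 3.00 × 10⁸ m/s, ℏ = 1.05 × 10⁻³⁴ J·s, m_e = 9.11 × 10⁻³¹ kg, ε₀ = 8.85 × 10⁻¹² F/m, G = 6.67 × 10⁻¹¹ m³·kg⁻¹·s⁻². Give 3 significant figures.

1.23 × 10¹⁰⁵

Planck energy density: u_P = c⁷/(ℏG²) = 4.68 × 10¹¹³ J/m³
atomic unit of energy density: u_au = E_h/a₀³ = m_e⁴e¹⁰/((4πε₀)⁵ℏ⁸) = 3.01 × 10¹³ J/m³
7.91 × 10⁴ × 4.68 × 10¹¹³ / 3.01 × 10¹³ = 1.23 × 10¹⁰⁵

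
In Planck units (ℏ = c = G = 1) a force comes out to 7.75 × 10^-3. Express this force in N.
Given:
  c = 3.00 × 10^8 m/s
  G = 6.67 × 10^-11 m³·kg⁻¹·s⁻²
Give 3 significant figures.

One Planck force: F_P = c⁴/G = 1.21 × 10^44 N.
7.75 × 10^-3 × 1.21 × 10^44 N = 9.41 × 10^41 N

9.41 × 10^41 N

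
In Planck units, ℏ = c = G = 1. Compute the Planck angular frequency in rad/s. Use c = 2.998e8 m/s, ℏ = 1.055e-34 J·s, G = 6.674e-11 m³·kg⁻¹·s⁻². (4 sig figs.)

1.855e43 rad/s

The unique combination of the constants set to 1 with dimensions of angular frequency is ω_P = √(c⁵/(ℏG)).
  = √(3.440e86)
  = 1.855e43 rad/s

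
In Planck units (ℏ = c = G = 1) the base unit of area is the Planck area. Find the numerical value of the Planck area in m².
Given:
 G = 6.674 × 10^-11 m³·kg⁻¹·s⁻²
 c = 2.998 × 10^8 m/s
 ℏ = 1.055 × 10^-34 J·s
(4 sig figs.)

2.613 × 10^-70 m²

A_P = ℏG/c³
  = 7.041 × 10^-45 / 2.695 × 10^25
  = 2.613 × 10^-70 m²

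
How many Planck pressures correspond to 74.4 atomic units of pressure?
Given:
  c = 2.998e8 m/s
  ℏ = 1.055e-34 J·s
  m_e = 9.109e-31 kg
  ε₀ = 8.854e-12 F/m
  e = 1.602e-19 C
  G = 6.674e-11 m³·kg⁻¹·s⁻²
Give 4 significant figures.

4.705e-99

atomic unit of pressure: P_au = E_h/a₀³ = m_e⁴e¹⁰/((4πε₀)⁵ℏ⁸) = 2.929e13 Pa
Planck pressure: p_P = c⁷/(ℏG²) = 4.632e113 Pa
74.4 × 2.929e13 / 4.632e113 = 4.705e-99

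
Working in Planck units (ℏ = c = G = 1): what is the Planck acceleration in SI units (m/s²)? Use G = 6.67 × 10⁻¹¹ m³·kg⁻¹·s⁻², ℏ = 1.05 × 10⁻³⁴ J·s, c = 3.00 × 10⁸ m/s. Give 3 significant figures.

5.59 × 10⁵¹ m/s²

From ℏ = c = G = 1 the acceleration scale is a_P = √(c⁷/(ℏG)).
  = √(3.12 × 10¹⁰³)
  = 5.59 × 10⁵¹ m/s²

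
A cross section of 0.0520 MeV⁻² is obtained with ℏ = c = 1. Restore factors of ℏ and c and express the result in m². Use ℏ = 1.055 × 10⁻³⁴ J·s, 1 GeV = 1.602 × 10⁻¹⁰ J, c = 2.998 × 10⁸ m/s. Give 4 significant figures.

Area is [L]² = [E]⁻²·(ℏc)²; restore (ℏc)².
1 GeV⁻² → (ℏc)² × (1 GeV in J)⁻² = 3.898 × 10⁻³² m².
Convert the energy scale: 0.0520 MeV⁻² = 5.20 × 10⁴ GeV⁻².
Result: 5.20 × 10⁴ × 3.898 × 10⁻³² = 2.027 × 10⁻²⁷ m².

2.027 × 10⁻²⁷ m²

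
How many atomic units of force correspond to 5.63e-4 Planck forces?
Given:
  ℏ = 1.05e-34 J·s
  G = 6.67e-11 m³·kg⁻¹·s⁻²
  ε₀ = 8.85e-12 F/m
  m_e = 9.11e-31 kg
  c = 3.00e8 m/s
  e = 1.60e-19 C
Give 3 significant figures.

8.21e47

Planck force: F_P = c⁴/G = 1.21e44 N
atomic unit of force: F_au = E_h/a₀ = m_e²e⁶/((4πε₀)³ℏ⁴) = 8.33e-8 N
5.63e-4 × 1.21e44 / 8.33e-8 = 8.21e47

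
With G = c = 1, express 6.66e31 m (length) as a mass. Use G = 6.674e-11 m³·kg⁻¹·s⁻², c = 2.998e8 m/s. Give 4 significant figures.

Length → mass via c²/G.
6.66e31 m × (c²/G) = 8.969e58 kg

8.969e58 kg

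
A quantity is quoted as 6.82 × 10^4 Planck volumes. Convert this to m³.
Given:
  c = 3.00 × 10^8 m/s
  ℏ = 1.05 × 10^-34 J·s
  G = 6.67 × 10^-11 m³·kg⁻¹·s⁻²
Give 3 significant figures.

One Planck volume: V_P = (ℏG/c³)^(3/2) = 4.18 × 10^-105 m³.
6.82 × 10^4 × 4.18 × 10^-105 m³ = 2.85 × 10^-100 m³

2.85 × 10^-100 m³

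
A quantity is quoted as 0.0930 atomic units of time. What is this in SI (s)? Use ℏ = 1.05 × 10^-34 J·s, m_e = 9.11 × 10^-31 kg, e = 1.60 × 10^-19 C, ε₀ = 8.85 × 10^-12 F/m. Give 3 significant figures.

2.23 × 10^-18 s

One atomic unit of time: τ_au = (4πε₀)²ℏ³/(m_e e⁴) = 2.40 × 10^-17 s.
0.0930 × 2.40 × 10^-17 s = 2.23 × 10^-18 s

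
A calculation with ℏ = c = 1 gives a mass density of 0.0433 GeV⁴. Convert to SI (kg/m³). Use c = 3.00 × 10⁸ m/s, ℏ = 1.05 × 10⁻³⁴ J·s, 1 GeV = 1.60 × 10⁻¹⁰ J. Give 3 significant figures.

Mass density is [E]/(c²[L]³) = [E]⁴/(ℏ³c⁵).
1 GeV⁴ → 1/(ℏ³c⁵) × (1 GeV in J)⁴ = 2.33 × 10²⁰ kg/m³.
Result: 0.0433 × 2.33 × 10²⁰ = 1.01 × 10¹⁹ kg/m³.

1.01 × 10¹⁹ kg/m³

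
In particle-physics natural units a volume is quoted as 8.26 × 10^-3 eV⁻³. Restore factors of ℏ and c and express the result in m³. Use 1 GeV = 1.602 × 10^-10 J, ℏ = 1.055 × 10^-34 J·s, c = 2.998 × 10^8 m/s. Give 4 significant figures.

6.357 × 10^-23 m³

Volume is [L]³ = [E]⁻³·(ℏc)³.
1 GeV⁻³ → (ℏc)³ × (1 GeV in J)⁻³ = 7.696 × 10^-48 m³.
Convert the energy scale: 8.26 × 10^-3 eV⁻³ = 8.26 × 10^24 GeV⁻³.
Result: 8.26 × 10^24 × 7.696 × 10^-48 = 6.357 × 10^-23 m³.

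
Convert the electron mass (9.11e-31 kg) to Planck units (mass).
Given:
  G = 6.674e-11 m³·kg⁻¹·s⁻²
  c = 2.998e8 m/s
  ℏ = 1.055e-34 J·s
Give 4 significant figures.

Planck mass: m_P = √(ℏc/G) = 2.177e-8 kg.
9.11e-31 / 2.177e-8 = 4.185e-23

4.185e-23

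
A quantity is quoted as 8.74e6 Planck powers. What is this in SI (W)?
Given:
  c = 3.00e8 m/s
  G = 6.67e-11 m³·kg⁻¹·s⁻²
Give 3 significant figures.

One Planck power: P_P = c⁵/G = 3.64e52 W.
8.74e6 × 3.64e52 W = 3.18e59 W

3.18e59 W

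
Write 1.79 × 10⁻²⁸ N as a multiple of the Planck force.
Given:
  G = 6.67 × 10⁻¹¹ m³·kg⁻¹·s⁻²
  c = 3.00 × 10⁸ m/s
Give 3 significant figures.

Planck force: F_P = c⁴/G = 1.21 × 10⁴⁴ N.
1.79 × 10⁻²⁸ / 1.21 × 10⁴⁴ = 1.47 × 10⁻⁷²

1.47 × 10⁻⁷²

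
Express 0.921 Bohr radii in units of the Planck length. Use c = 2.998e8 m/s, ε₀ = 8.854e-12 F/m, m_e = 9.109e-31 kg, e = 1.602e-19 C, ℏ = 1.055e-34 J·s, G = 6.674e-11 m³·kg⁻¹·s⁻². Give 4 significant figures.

Bohr radius: a₀ = 4πε₀ℏ²/(m_e e²) = 5.297e-11 m
Planck length: ℓ_P = √(ℏG/c³) = 1.616e-35 m
0.921 × 5.297e-11 / 1.616e-35 = 3.018e24

3.018e24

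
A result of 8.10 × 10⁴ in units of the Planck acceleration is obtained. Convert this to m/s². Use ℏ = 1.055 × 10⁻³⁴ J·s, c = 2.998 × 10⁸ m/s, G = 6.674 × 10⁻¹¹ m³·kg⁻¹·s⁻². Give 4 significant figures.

One Planck acceleration: a_P = √(c⁷/(ℏG)) = 5.560 × 10⁵¹ m/s².
8.10 × 10⁴ × 5.560 × 10⁵¹ m/s² = 4.504 × 10⁵⁶ m/s²

4.504 × 10⁵⁶ m/s²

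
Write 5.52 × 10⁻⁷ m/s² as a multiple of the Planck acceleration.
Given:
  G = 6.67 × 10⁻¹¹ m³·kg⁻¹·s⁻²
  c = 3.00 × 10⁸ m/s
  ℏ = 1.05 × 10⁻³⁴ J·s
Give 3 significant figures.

Planck acceleration: a_P = √(c⁷/(ℏG)) = 5.59 × 10⁵¹ m/s².
5.52 × 10⁻⁷ / 5.59 × 10⁵¹ = 9.88 × 10⁻⁵⁹

9.88 × 10⁻⁵⁹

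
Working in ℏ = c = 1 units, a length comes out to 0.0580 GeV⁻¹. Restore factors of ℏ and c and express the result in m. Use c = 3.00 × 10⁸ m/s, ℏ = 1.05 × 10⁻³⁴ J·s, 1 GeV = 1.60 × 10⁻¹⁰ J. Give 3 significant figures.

A length is [E]⁻¹ in ℏ=c=1; restore one factor of ℏc.
1 GeV⁻¹ → ℏc × (1 GeV in J)⁻¹ = 1.97 × 10⁻¹⁶ m.
Result: 0.0580 × 1.97 × 10⁻¹⁶ = 1.14 × 10⁻¹⁷ m.

1.14 × 10⁻¹⁷ m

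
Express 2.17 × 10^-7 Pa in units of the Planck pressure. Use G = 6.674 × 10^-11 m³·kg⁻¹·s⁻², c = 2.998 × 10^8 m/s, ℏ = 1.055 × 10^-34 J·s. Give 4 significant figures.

Planck pressure: p_P = c⁷/(ℏG²) = 4.632 × 10^113 Pa.
2.17 × 10^-7 / 4.632 × 10^113 = 4.684 × 10^-121

4.684 × 10^-121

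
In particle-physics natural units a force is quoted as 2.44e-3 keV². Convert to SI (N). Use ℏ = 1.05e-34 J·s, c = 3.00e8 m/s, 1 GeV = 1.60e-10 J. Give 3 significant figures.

Force is [E]/[L] = [E]²/(ℏc); restore (ℏc)⁻¹.
1 GeV² → 1/(ℏc) × (1 GeV in J)² = 8.13e5 N.
Convert the energy scale: 2.44e-3 keV² = 2.44e-15 GeV².
Result: 2.44e-15 × 8.13e5 = 1.98e-9 N.

1.98e-9 N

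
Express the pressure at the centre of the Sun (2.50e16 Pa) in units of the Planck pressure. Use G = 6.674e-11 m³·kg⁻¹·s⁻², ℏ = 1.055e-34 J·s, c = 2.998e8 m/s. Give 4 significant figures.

Planck pressure: p_P = c⁷/(ℏG²) = 4.632e113 Pa.
2.50e16 / 4.632e113 = 5.397e-98

5.397e-98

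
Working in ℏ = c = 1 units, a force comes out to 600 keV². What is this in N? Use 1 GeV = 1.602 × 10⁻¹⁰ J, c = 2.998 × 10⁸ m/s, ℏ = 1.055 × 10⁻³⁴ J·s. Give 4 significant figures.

4.868 × 10⁻⁴ N

Force is [E]/[L] = [E]²/(ℏc); restore (ℏc)⁻¹.
1 GeV² → 1/(ℏc) × (1 GeV in J)² = 8.114 × 10⁵ N.
Convert the energy scale: 600 keV² = 6.00 × 10⁻¹⁰ GeV².
Result: 6.00 × 10⁻¹⁰ × 8.114 × 10⁵ = 4.868 × 10⁻⁴ N.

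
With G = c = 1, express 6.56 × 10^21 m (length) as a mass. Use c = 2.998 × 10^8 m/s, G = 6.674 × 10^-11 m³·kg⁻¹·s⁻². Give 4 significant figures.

Length → mass via c²/G.
6.56 × 10^21 m × (c²/G) = 8.834 × 10^48 kg

8.834 × 10^48 kg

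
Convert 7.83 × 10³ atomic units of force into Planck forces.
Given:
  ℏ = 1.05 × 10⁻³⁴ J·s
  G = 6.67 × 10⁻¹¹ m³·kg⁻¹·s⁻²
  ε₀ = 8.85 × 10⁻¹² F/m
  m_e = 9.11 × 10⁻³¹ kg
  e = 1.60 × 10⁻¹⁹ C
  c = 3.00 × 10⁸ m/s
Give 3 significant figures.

5.37 × 10⁻⁴⁸

atomic unit of force: F_au = E_h/a₀ = m_e²e⁶/((4πε₀)³ℏ⁴) = 8.33 × 10⁻⁸ N
Planck force: F_P = c⁴/G = 1.21 × 10⁴⁴ N
7.83 × 10³ × 8.33 × 10⁻⁸ / 1.21 × 10⁴⁴ = 5.37 × 10⁻⁴⁸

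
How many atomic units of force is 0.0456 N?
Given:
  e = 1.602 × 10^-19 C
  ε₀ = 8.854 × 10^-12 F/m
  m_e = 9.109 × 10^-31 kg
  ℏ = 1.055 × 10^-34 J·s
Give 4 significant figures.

5.548 × 10^5

atomic unit of force: F_au = E_h/a₀ = m_e²e⁶/((4πε₀)³ℏ⁴) = 8.220 × 10^-8 N.
0.0456 / 8.220 × 10^-8 = 5.548 × 10^5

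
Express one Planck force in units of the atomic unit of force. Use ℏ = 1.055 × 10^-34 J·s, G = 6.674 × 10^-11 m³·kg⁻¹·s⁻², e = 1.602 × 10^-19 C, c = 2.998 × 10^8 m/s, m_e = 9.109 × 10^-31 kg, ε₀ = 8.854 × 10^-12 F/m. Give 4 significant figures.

Planck force: F_P = c⁴/G = 1.210 × 10^44 N
atomic unit of force: F_au = E_h/a₀ = m_e²e⁶/((4πε₀)³ℏ⁴) = 8.220 × 10^-8 N
ratio = 1.210 × 10^44 / 8.220 × 10^-8 = 1.473 × 10^51

1.473 × 10^51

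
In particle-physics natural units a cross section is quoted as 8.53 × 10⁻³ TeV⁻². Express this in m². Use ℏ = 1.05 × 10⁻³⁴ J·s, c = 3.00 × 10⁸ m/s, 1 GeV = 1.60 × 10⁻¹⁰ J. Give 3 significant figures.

3.31 × 10⁻⁴⁰ m²

Area is [L]² = [E]⁻²·(ℏc)²; restore (ℏc)².
1 GeV⁻² → (ℏc)² × (1 GeV in J)⁻² = 3.88 × 10⁻³² m².
Convert the energy scale: 8.53 × 10⁻³ TeV⁻² = 8.53 × 10⁻⁹ GeV⁻².
Result: 8.53 × 10⁻⁹ × 3.88 × 10⁻³² = 3.31 × 10⁻⁴⁰ m².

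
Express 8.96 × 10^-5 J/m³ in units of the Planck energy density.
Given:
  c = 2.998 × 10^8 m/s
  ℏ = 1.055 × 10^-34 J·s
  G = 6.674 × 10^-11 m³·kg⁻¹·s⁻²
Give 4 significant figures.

1.934 × 10^-118

Planck energy density: u_P = c⁷/(ℏG²) = 4.632 × 10^113 J/m³.
8.96 × 10^-5 / 4.632 × 10^113 = 1.934 × 10^-118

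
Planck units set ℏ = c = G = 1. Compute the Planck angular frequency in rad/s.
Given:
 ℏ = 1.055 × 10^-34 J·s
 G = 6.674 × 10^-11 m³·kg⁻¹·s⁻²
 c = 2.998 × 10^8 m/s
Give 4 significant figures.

From ℏ = c = G = 1 the angular frequency scale is ω_P = √(c⁵/(ℏG)).
  = √(3.440 × 10^86)
  = 1.855 × 10^43 rad/s

1.855 × 10^43 rad/s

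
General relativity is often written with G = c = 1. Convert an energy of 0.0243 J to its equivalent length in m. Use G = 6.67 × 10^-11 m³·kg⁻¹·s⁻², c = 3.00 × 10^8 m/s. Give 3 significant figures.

Energy → length via G/c⁴.
0.0243 J × (G/c⁴) = 2.00 × 10^-46 m

2.00 × 10^-46 m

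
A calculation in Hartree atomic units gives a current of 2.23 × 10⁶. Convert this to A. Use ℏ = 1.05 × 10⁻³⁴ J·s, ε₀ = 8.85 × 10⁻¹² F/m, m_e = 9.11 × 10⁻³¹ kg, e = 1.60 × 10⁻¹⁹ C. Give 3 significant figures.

One atomic unit of electric current: I_au = e E_h/ℏ = m_e e⁵/((4πε₀)²ℏ³) = 6.67 × 10⁻³ A.
2.23 × 10⁶ × 6.67 × 10⁻³ A = 1.49 × 10⁴ A

1.49 × 10⁴ A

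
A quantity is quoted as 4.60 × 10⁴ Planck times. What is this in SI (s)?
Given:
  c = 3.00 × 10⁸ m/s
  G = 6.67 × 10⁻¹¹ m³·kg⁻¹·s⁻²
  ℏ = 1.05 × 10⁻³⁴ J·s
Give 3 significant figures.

One Planck time: t_P = √(ℏG/c⁵) = 5.37 × 10⁻⁴⁴ s.
4.60 × 10⁴ × 5.37 × 10⁻⁴⁴ s = 2.47 × 10⁻³⁹ s

2.47 × 10⁻³⁹ s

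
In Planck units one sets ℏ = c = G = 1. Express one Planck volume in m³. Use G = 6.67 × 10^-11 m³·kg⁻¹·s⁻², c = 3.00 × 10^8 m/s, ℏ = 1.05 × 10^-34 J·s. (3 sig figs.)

4.18 × 10^-105 m³

V_P = (ℏG/c³)^(3/2)
  = √(1.75 × 10^-209)
  = 4.18 × 10^-105 m³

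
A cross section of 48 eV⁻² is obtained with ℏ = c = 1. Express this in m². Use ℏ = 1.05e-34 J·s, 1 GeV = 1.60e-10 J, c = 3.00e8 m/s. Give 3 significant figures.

1.86e-12 m²

Area is [L]² = [E]⁻²·(ℏc)²; restore (ℏc)².
1 GeV⁻² → (ℏc)² × (1 GeV in J)⁻² = 3.88e-32 m².
Convert the energy scale: 48 eV⁻² = 4.80e19 GeV⁻².
Result: 4.80e19 × 3.88e-32 = 1.86e-12 m².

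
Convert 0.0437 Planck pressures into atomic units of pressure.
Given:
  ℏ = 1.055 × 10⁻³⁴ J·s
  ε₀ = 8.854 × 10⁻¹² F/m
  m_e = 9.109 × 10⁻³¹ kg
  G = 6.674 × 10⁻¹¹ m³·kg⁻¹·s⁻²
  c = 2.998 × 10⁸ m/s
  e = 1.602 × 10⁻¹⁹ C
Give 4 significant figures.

Planck pressure: p_P = c⁷/(ℏG²) = 4.632 × 10¹¹³ Pa
atomic unit of pressure: P_au = E_h/a₀³ = m_e⁴e¹⁰/((4πε₀)⁵ℏ⁸) = 2.929 × 10¹³ Pa
0.0437 × 4.632 × 10¹¹³ / 2.929 × 10¹³ = 6.911 × 10⁹⁸

6.911 × 10⁹⁸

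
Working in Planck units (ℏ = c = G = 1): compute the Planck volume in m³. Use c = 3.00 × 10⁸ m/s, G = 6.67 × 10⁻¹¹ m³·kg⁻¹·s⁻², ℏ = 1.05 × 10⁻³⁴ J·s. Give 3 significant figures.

4.18 × 10⁻¹⁰⁵ m³

The unique combination of the constants set to 1 with dimensions of volume is V_P = (ℏG/c³)^(3/2).
  = √(1.75 × 10⁻²⁰⁹)
  = 4.18 × 10⁻¹⁰⁵ m³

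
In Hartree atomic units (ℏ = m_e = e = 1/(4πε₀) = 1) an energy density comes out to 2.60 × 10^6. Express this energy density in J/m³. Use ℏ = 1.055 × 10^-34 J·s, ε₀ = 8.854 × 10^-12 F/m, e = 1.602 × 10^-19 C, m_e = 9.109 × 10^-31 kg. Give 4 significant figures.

One atomic unit of energy density: u_au = E_h/a₀³ = m_e⁴e¹⁰/((4πε₀)⁵ℏ⁸) = 2.929 × 10^13 J/m³.
2.60 × 10^6 × 2.929 × 10^13 J/m³ = 7.616 × 10^19 J/m³

7.616 × 10^19 J/m³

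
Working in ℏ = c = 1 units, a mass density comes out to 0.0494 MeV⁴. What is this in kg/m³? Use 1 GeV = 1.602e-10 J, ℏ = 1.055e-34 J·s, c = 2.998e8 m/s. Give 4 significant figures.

1.144e7 kg/m³

Mass density is [E]/(c²[L]³) = [E]⁴/(ℏ³c⁵).
1 GeV⁴ → 1/(ℏ³c⁵) × (1 GeV in J)⁴ = 2.316e20 kg/m³.
Convert the energy scale: 0.0494 MeV⁴ = 4.94e-14 GeV⁴.
Result: 4.94e-14 × 2.316e20 = 1.144e7 kg/m³.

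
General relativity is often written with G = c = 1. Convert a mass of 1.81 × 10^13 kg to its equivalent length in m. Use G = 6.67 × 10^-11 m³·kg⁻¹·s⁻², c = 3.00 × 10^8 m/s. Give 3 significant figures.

In G = c = 1 units mass has dimensions of length; the conversion factor is G/c².
1.81 × 10^13 kg × (G/c²) = 1.34 × 10^-14 m

1.34 × 10^-14 m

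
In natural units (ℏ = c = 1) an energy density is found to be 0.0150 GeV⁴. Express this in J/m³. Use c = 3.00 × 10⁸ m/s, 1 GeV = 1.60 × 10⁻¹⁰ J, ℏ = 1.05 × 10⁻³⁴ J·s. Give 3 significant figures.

3.15 × 10³⁵ J/m³

[E]/[L]³ = [E]⁴/(ℏc)³; restore (ℏc)⁻³.
1 GeV⁴ → 1/(ℏc)³ × (1 GeV in J)⁴ = 2.10 × 10³⁷ J/m³.
Result: 0.0150 × 2.10 × 10³⁷ = 3.15 × 10³⁵ J/m³.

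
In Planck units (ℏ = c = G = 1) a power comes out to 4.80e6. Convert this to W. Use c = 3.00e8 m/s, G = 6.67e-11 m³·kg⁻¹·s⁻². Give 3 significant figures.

One Planck power: P_P = c⁵/G = 3.64e52 W.
4.80e6 × 3.64e52 W = 1.75e59 W

1.75e59 W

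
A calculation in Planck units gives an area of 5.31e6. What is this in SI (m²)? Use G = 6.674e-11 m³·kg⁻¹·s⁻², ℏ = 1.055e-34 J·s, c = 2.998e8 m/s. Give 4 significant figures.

One Planck area: A_P = ℏG/c³ = 2.613e-70 m².
5.31e6 × 2.613e-70 m² = 1.388e-63 m²

1.388e-63 m²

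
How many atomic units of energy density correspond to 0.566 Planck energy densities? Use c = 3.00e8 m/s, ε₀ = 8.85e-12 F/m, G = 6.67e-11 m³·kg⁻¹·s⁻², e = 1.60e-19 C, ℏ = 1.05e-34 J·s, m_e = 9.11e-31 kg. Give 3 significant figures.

Planck energy density: u_P = c⁷/(ℏG²) = 4.68e113 J/m³
atomic unit of energy density: u_au = E_h/a₀³ = m_e⁴e¹⁰/((4πε₀)⁵ℏ⁸) = 3.01e13 J/m³
0.566 × 4.68e113 / 3.01e13 = 8.79e99

8.79e99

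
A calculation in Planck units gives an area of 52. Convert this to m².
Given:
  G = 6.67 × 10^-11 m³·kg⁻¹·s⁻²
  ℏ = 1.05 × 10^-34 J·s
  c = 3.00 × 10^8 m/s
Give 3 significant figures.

One Planck area: A_P = ℏG/c³ = 2.59 × 10^-70 m².
52 × 2.59 × 10^-70 m² = 1.35 × 10^-68 m²

1.35 × 10^-68 m²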